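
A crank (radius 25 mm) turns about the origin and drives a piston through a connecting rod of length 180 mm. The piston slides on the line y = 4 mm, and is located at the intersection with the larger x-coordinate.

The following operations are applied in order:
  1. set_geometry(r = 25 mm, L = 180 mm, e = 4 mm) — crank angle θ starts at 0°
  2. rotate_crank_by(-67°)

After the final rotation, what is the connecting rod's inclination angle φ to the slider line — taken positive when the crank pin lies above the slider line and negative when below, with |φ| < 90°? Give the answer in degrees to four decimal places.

-8.6310

set_geometry: r = 25 mm, L = 180 mm, e = 4 mm; θ ← 0°
rotate_crank_by(-67°): θ ← 0° -67° = -67°
crank pin P = (r cos θ, r sin θ) = (9.768278, -23.012621)
h = r sin θ − e = -23.012621 − 4 = -27.012621
sin φ = h / L = -27.012621 / 180 = -0.15007012
φ = arcsin(-0.15007012) = -8.630990°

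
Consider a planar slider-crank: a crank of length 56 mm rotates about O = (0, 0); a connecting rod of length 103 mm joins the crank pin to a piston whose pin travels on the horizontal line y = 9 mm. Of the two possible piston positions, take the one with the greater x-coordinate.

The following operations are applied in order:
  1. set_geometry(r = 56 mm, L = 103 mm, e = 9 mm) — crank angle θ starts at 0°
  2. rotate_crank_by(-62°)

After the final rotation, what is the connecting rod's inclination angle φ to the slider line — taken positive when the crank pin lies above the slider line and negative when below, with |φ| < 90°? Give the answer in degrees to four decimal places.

set_geometry: r = 56 mm, L = 103 mm, e = 9 mm; θ ← 0°
rotate_crank_by(-62°): θ ← 0° -62° = -62°
crank pin P = (r cos θ, r sin θ) = (26.290408, -49.445065)
h = r sin θ − e = -49.445065 − 9 = -58.445065
sin φ = h / L = -58.445065 / 103 = -0.56742782
φ = arcsin(-0.56742782) = -34.571054°

-34.5711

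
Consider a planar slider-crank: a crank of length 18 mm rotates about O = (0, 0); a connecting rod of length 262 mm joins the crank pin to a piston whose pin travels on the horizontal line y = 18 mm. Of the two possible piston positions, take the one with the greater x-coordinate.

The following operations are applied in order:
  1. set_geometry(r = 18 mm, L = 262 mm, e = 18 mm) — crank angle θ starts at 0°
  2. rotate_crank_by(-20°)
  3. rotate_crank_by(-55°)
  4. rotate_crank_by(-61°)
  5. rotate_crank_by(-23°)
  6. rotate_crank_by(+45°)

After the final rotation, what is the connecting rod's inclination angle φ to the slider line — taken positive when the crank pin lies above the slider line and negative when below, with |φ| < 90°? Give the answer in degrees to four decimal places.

-7.5543

set_geometry: r = 18 mm, L = 262 mm, e = 18 mm; θ ← 0°
rotate_crank_by(-20°): θ ← 0° -20° = -20°
rotate_crank_by(-55°): θ ← -20° -55° = -75°
rotate_crank_by(-61°): θ ← -75° -61° = -136°
rotate_crank_by(-23°): θ ← -136° -23° = -159°
rotate_crank_by(+45°): θ ← -159° +45° = -114°
crank pin P = (r cos θ, r sin θ) = (-7.321260, -16.443818)
h = r sin θ − e = -16.443818 − 18 = -34.443818
sin φ = h / L = -34.443818 / 262 = -0.13146496
φ = arcsin(-0.13146496) = -7.554255°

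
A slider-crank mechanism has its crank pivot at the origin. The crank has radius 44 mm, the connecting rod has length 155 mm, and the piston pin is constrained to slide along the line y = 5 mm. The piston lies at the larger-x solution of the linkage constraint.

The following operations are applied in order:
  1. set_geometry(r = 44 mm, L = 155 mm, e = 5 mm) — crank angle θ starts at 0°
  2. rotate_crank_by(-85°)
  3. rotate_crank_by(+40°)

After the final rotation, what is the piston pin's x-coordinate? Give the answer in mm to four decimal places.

181.8471

set_geometry: r = 44 mm, L = 155 mm, e = 5 mm; θ ← 0°
rotate_crank_by(-85°): θ ← 0° -85° = -85°
rotate_crank_by(+40°): θ ← -85° +40° = -45°
crank pin P = (r cos θ, r sin θ) = (31.112698, -31.112698)
h = r sin θ − e = -31.112698 − 5 = -36.112698
x = r cos θ + √(L² − h²) = 31.112698 + √(24025.0 − 1304.1270) = 31.112698 + 150.734445 = 181.847144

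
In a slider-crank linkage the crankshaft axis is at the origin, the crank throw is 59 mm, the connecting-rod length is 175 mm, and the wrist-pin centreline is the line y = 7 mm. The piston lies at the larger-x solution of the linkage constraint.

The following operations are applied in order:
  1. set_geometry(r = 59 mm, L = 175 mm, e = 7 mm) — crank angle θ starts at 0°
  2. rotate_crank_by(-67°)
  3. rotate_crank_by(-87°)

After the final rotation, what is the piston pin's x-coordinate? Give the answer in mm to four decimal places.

118.8576

set_geometry: r = 59 mm, L = 175 mm, e = 7 mm; θ ← 0°
rotate_crank_by(-67°): θ ← 0° -67° = -67°
rotate_crank_by(-87°): θ ← -67° -87° = -154°
crank pin P = (r cos θ, r sin θ) = (-53.028849, -25.863898)
h = r sin θ − e = -25.863898 − 7 = -32.863898
x = r cos θ + √(L² − h²) = -53.028849 + √(30625.0 − 1080.0358) = -53.028849 + 171.886486 = 118.857638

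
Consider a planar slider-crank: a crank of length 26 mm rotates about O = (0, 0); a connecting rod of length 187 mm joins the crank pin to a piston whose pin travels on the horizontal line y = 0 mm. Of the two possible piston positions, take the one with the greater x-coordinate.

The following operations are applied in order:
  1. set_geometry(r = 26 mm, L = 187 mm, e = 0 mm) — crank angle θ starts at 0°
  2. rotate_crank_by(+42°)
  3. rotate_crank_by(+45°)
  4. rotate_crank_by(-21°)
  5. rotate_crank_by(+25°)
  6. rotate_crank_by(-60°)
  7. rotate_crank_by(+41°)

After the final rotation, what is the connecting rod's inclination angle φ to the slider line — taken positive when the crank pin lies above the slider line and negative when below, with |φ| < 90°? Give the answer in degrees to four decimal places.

set_geometry: r = 26 mm, L = 187 mm, e = 0 mm; θ ← 0°
rotate_crank_by(+42°): θ ← 0° +42° = 42°
rotate_crank_by(+45°): θ ← 42° +45° = 87°
rotate_crank_by(-21°): θ ← 87° -21° = 66°
rotate_crank_by(+25°): θ ← 66° +25° = 91°
rotate_crank_by(-60°): θ ← 91° -60° = 31°
rotate_crank_by(+41°): θ ← 31° +41° = 72°
crank pin P = (r cos θ, r sin θ) = (8.034442, 24.727469)
h = r sin θ − e = 24.727469 − 0 = 24.727469
sin φ = h / L = 24.727469 / 187 = 0.13223246
φ = arcsin(0.13223246) = 7.598617°

7.5986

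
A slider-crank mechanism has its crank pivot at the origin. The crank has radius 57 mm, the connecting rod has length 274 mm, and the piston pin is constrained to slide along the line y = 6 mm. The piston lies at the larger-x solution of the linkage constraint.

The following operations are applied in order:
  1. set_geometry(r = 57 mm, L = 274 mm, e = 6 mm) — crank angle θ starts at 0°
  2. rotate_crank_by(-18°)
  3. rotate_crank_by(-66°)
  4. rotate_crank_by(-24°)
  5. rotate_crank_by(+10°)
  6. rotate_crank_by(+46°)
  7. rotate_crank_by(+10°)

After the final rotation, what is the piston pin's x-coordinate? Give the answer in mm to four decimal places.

set_geometry: r = 57 mm, L = 274 mm, e = 6 mm; θ ← 0°
rotate_crank_by(-18°): θ ← 0° -18° = -18°
rotate_crank_by(-66°): θ ← -18° -66° = -84°
rotate_crank_by(-24°): θ ← -84° -24° = -108°
rotate_crank_by(+10°): θ ← -108° +10° = -98°
rotate_crank_by(+46°): θ ← -98° +46° = -52°
rotate_crank_by(+10°): θ ← -52° +10° = -42°
crank pin P = (r cos θ, r sin θ) = (42.359255, -38.140445)
h = r sin θ − e = -38.140445 − 6 = -44.140445
x = r cos θ + √(L² − h²) = 42.359255 + √(75076.0 − 1948.3788) = 42.359255 + 270.421192 = 312.780447

312.7804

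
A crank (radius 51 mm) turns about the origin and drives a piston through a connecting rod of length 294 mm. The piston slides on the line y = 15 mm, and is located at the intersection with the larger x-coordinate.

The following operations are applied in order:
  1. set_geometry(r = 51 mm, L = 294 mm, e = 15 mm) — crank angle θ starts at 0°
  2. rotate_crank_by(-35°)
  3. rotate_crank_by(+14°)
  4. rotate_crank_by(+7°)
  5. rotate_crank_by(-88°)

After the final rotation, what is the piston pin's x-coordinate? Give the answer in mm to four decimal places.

set_geometry: r = 51 mm, L = 294 mm, e = 15 mm; θ ← 0°
rotate_crank_by(-35°): θ ← 0° -35° = -35°
rotate_crank_by(+14°): θ ← -35° +14° = -21°
rotate_crank_by(+7°): θ ← -21° +7° = -14°
rotate_crank_by(-88°): θ ← -14° -88° = -102°
crank pin P = (r cos θ, r sin θ) = (-10.603496, -49.885528)
h = r sin θ − e = -49.885528 − 15 = -64.885528
x = r cos θ + √(L² − h²) = -10.603496 + √(86436.0 − 4210.1317) = -10.603496 + 286.750533 = 276.147037

276.1470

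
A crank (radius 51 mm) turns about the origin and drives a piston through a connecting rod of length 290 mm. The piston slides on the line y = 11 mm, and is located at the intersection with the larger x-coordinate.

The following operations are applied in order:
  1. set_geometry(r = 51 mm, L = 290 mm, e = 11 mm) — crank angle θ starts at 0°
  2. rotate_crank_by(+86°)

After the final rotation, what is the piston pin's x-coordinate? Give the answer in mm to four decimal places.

set_geometry: r = 51 mm, L = 290 mm, e = 11 mm; θ ← 0°
rotate_crank_by(+86°): θ ← 0° +86° = 86°
crank pin P = (r cos θ, r sin θ) = (3.557580, 50.875767)
h = r sin θ − e = 50.875767 − 11 = 39.875767
x = r cos θ + √(L² − h²) = 3.557580 + √(84100.0 − 1590.0768) = 3.557580 + 287.245406 = 290.802986

290.8030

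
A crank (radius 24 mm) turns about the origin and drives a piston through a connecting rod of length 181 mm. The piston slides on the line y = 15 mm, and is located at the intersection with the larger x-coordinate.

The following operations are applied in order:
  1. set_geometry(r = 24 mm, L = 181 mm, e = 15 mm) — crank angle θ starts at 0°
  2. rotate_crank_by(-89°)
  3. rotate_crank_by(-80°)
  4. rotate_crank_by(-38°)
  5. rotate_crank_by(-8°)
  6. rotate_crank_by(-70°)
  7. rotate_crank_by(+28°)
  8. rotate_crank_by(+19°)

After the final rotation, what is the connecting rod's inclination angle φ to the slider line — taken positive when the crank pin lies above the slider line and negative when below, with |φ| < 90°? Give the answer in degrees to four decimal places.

set_geometry: r = 24 mm, L = 181 mm, e = 15 mm; θ ← 0°
rotate_crank_by(-89°): θ ← 0° -89° = -89°
rotate_crank_by(-80°): θ ← -89° -80° = -169°
rotate_crank_by(-38°): θ ← -169° -38° = -207°
rotate_crank_by(-8°): θ ← -207° -8° = -215°
rotate_crank_by(-70°): θ ← -215° -70° = -285°
rotate_crank_by(+28°): θ ← -285° +28° = -257°
rotate_crank_by(+19°): θ ← -257° +19° = -238°
crank pin P = (r cos θ, r sin θ) = (-12.718062, 20.353154)
h = r sin θ − e = 20.353154 − 15 = 5.353154
sin φ = h / L = 5.353154 / 181 = 0.02957544
φ = arcsin(0.02957544) = 1.694795°

1.6948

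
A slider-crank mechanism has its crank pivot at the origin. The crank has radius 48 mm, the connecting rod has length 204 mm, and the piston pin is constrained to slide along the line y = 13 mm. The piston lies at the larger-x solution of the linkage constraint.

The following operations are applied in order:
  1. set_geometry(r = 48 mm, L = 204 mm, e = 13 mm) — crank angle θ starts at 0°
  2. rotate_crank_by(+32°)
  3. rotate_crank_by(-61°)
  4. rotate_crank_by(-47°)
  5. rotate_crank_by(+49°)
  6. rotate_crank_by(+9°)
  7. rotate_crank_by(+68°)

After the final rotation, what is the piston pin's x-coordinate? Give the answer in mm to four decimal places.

233.4642

set_geometry: r = 48 mm, L = 204 mm, e = 13 mm; θ ← 0°
rotate_crank_by(+32°): θ ← 0° +32° = 32°
rotate_crank_by(-61°): θ ← 32° -61° = -29°
rotate_crank_by(-47°): θ ← -29° -47° = -76°
rotate_crank_by(+49°): θ ← -76° +49° = -27°
rotate_crank_by(+9°): θ ← -27° +9° = -18°
rotate_crank_by(+68°): θ ← -18° +68° = 50°
crank pin P = (r cos θ, r sin θ) = (30.853805, 36.770133)
h = r sin θ − e = 36.770133 − 13 = 23.770133
x = r cos θ + √(L² − h²) = 30.853805 + √(41616.0 − 565.0192) = 30.853805 + 202.610416 = 233.464221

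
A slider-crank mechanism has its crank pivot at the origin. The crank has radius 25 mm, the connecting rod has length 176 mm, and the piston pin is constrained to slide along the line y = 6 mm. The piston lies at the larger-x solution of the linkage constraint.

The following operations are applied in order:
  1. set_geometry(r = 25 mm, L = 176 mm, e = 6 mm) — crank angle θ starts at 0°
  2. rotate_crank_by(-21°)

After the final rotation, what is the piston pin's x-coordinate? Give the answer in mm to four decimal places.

set_geometry: r = 25 mm, L = 176 mm, e = 6 mm; θ ← 0°
rotate_crank_by(-21°): θ ← 0° -21° = -21°
crank pin P = (r cos θ, r sin θ) = (23.339511, -8.959199)
h = r sin θ − e = -8.959199 − 6 = -14.959199
x = r cos θ + √(L² − h²) = 23.339511 + √(30976.0 − 223.7776) = 23.339511 + 175.363116 = 198.702626

198.7026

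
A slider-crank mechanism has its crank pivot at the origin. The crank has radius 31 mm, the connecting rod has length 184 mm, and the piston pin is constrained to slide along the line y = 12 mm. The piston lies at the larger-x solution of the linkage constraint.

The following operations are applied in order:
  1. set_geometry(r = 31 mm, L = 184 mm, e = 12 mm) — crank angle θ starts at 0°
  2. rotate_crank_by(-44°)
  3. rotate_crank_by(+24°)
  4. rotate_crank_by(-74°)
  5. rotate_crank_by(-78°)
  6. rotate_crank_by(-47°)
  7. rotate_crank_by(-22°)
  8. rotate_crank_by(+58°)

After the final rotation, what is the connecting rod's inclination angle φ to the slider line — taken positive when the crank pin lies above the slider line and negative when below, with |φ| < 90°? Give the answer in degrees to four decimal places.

set_geometry: r = 31 mm, L = 184 mm, e = 12 mm; θ ← 0°
rotate_crank_by(-44°): θ ← 0° -44° = -44°
rotate_crank_by(+24°): θ ← -44° +24° = -20°
rotate_crank_by(-74°): θ ← -20° -74° = -94°
rotate_crank_by(-78°): θ ← -94° -78° = -172°
rotate_crank_by(-47°): θ ← -172° -47° = -219°
rotate_crank_by(-22°): θ ← -219° -22° = -241°
rotate_crank_by(+58°): θ ← -241° +58° = -183°
crank pin P = (r cos θ, r sin θ) = (-30.957516, 1.622415)
h = r sin θ − e = 1.622415 − 12 = -10.377585
sin φ = h / L = -10.377585 / 184 = -0.05639992
φ = arcsin(-0.05639992) = -3.233193°

-3.2332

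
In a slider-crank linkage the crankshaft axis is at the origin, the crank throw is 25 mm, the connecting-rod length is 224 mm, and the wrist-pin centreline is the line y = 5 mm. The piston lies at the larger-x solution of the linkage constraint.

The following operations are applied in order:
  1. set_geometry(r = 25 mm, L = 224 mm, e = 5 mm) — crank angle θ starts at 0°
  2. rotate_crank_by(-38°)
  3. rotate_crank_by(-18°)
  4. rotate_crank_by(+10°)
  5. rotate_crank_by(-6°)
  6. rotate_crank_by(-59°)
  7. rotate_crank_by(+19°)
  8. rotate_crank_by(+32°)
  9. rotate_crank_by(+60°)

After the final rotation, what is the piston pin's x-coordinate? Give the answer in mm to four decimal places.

set_geometry: r = 25 mm, L = 224 mm, e = 5 mm; θ ← 0°
rotate_crank_by(-38°): θ ← 0° -38° = -38°
rotate_crank_by(-18°): θ ← -38° -18° = -56°
rotate_crank_by(+10°): θ ← -56° +10° = -46°
rotate_crank_by(-6°): θ ← -46° -6° = -52°
rotate_crank_by(-59°): θ ← -52° -59° = -111°
rotate_crank_by(+19°): θ ← -111° +19° = -92°
rotate_crank_by(+32°): θ ← -92° +32° = -60°
rotate_crank_by(+60°): θ ← -60° +60° = 0°
crank pin P = (r cos θ, r sin θ) = (25.000000, 0.000000)
h = r sin θ − e = 0.000000 − 5 = -5.000000
x = r cos θ + √(L² − h²) = 25.000000 + √(50176.0 − 25.0000) = 25.000000 + 223.944189 = 248.944189

248.9442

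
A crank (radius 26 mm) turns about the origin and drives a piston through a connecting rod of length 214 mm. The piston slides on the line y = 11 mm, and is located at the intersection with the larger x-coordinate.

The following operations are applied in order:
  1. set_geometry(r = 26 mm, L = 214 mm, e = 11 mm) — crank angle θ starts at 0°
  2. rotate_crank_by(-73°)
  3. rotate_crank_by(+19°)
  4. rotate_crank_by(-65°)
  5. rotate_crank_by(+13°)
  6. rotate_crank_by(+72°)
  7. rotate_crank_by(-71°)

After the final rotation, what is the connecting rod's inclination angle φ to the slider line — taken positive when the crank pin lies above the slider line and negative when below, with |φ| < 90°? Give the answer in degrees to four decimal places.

-9.7156

set_geometry: r = 26 mm, L = 214 mm, e = 11 mm; θ ← 0°
rotate_crank_by(-73°): θ ← 0° -73° = -73°
rotate_crank_by(+19°): θ ← -73° +19° = -54°
rotate_crank_by(-65°): θ ← -54° -65° = -119°
rotate_crank_by(+13°): θ ← -119° +13° = -106°
rotate_crank_by(+72°): θ ← -106° +72° = -34°
rotate_crank_by(-71°): θ ← -34° -71° = -105°
crank pin P = (r cos θ, r sin θ) = (-6.729295, -25.114071)
h = r sin θ − e = -25.114071 − 11 = -36.114071
sin φ = h / L = -36.114071 / 214 = -0.16875734
φ = arcsin(-0.16875734) = -9.715576°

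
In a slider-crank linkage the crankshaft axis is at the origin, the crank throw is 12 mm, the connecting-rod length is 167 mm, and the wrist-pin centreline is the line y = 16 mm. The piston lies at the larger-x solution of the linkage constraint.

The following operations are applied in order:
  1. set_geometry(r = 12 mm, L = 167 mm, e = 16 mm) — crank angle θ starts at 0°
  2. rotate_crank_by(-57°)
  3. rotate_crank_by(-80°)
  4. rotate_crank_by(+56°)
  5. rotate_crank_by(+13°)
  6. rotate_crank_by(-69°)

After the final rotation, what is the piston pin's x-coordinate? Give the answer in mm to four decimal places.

set_geometry: r = 12 mm, L = 167 mm, e = 16 mm; θ ← 0°
rotate_crank_by(-57°): θ ← 0° -57° = -57°
rotate_crank_by(-80°): θ ← -57° -80° = -137°
rotate_crank_by(+56°): θ ← -137° +56° = -81°
rotate_crank_by(+13°): θ ← -81° +13° = -68°
rotate_crank_by(-69°): θ ← -68° -69° = -137°
crank pin P = (r cos θ, r sin θ) = (-8.776244, -8.183980)
h = r sin θ − e = -8.183980 − 16 = -24.183980
x = r cos θ + √(L² − h²) = -8.776244 + √(27889.0 − 584.8649) = -8.776244 + 165.239629 = 156.463385

156.4634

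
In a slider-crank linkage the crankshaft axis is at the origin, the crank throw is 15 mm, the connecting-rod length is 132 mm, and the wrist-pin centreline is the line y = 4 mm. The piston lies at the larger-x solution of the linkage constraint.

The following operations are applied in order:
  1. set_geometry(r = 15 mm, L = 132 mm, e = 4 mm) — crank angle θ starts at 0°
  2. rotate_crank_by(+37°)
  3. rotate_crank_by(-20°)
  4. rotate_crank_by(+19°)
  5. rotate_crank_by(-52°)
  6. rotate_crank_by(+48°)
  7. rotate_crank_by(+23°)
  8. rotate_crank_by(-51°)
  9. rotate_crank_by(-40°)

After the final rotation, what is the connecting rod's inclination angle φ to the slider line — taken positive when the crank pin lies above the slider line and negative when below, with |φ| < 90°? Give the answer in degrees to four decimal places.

-5.5720

set_geometry: r = 15 mm, L = 132 mm, e = 4 mm; θ ← 0°
rotate_crank_by(+37°): θ ← 0° +37° = 37°
rotate_crank_by(-20°): θ ← 37° -20° = 17°
rotate_crank_by(+19°): θ ← 17° +19° = 36°
rotate_crank_by(-52°): θ ← 36° -52° = -16°
rotate_crank_by(+48°): θ ← -16° +48° = 32°
rotate_crank_by(+23°): θ ← 32° +23° = 55°
rotate_crank_by(-51°): θ ← 55° -51° = 4°
rotate_crank_by(-40°): θ ← 4° -40° = -36°
crank pin P = (r cos θ, r sin θ) = (12.135255, -8.816779)
h = r sin θ − e = -8.816779 − 4 = -12.816779
sin φ = h / L = -12.816779 / 132 = -0.09709681
φ = arcsin(-0.09709681) = -5.572016°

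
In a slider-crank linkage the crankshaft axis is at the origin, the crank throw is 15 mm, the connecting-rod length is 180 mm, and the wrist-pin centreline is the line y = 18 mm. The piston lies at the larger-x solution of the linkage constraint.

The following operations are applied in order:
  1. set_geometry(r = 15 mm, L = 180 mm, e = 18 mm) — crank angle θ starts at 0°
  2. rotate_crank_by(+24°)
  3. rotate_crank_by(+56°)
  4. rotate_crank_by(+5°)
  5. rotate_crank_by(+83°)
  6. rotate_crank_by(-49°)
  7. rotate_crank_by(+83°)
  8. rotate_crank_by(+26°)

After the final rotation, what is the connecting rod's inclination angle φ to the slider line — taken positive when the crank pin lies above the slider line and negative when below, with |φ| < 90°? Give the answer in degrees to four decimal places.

-9.3189

set_geometry: r = 15 mm, L = 180 mm, e = 18 mm; θ ← 0°
rotate_crank_by(+24°): θ ← 0° +24° = 24°
rotate_crank_by(+56°): θ ← 24° +56° = 80°
rotate_crank_by(+5°): θ ← 80° +5° = 85°
rotate_crank_by(+83°): θ ← 85° +83° = 168°
rotate_crank_by(-49°): θ ← 168° -49° = 119°
rotate_crank_by(+83°): θ ← 119° +83° = 202°
rotate_crank_by(+26°): θ ← 202° +26° = 228°
crank pin P = (r cos θ, r sin θ) = (-10.036959, -11.147172)
h = r sin θ − e = -11.147172 − 18 = -29.147172
sin φ = h / L = -29.147172 / 180 = -0.16192874
φ = arcsin(-0.16192874) = -9.318865°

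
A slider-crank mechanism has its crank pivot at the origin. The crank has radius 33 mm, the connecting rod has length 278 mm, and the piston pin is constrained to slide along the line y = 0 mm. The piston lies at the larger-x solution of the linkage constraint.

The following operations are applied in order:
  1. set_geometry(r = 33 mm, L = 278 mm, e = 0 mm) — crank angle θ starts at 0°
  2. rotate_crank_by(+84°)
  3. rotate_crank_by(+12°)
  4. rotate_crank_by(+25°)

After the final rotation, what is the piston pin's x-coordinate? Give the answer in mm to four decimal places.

set_geometry: r = 33 mm, L = 278 mm, e = 0 mm; θ ← 0°
rotate_crank_by(+84°): θ ← 0° +84° = 84°
rotate_crank_by(+12°): θ ← 84° +12° = 96°
rotate_crank_by(+25°): θ ← 96° +25° = 121°
crank pin P = (r cos θ, r sin θ) = (-16.996256, 28.286521)
h = r sin θ − e = 28.286521 − 0 = 28.286521
x = r cos θ + √(L² − h²) = -16.996256 + √(77284.0 − 800.1273) = -16.996256 + 276.557178 = 259.560922

259.5609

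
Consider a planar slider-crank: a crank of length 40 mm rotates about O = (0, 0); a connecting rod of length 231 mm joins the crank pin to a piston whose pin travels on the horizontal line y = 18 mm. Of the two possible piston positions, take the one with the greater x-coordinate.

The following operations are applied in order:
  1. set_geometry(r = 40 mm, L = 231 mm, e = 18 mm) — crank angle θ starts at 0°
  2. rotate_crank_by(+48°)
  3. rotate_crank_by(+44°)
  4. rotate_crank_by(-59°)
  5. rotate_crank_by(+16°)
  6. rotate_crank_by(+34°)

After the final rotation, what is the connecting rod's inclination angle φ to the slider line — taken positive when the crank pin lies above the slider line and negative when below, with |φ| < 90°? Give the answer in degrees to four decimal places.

5.3907

set_geometry: r = 40 mm, L = 231 mm, e = 18 mm; θ ← 0°
rotate_crank_by(+48°): θ ← 0° +48° = 48°
rotate_crank_by(+44°): θ ← 48° +44° = 92°
rotate_crank_by(-59°): θ ← 92° -59° = 33°
rotate_crank_by(+16°): θ ← 33° +16° = 49°
rotate_crank_by(+34°): θ ← 49° +34° = 83°
crank pin P = (r cos θ, r sin θ) = (4.874774, 39.701846)
h = r sin θ − e = 39.701846 − 18 = 21.701846
sin φ = h / L = 21.701846 / 231 = 0.09394739
φ = arcsin(0.09394739) = 5.390738°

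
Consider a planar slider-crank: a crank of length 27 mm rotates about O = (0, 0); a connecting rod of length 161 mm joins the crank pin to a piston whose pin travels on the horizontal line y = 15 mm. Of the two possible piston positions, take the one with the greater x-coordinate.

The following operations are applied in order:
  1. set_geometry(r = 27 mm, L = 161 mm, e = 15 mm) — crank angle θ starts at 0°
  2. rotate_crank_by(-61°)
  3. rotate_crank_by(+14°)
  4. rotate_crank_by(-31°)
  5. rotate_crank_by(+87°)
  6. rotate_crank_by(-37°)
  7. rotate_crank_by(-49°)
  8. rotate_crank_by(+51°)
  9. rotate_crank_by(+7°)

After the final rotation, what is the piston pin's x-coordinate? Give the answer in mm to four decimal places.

184.7616

set_geometry: r = 27 mm, L = 161 mm, e = 15 mm; θ ← 0°
rotate_crank_by(-61°): θ ← 0° -61° = -61°
rotate_crank_by(+14°): θ ← -61° +14° = -47°
rotate_crank_by(-31°): θ ← -47° -31° = -78°
rotate_crank_by(+87°): θ ← -78° +87° = 9°
rotate_crank_by(-37°): θ ← 9° -37° = -28°
rotate_crank_by(-49°): θ ← -28° -49° = -77°
rotate_crank_by(+51°): θ ← -77° +51° = -26°
rotate_crank_by(+7°): θ ← -26° +7° = -19°
crank pin P = (r cos θ, r sin θ) = (25.529002, -8.790340)
h = r sin θ − e = -8.790340 − 15 = -23.790340
x = r cos θ + √(L² − h²) = 25.529002 + √(25921.0 − 565.9803) = 25.529002 + 159.232596 = 184.761598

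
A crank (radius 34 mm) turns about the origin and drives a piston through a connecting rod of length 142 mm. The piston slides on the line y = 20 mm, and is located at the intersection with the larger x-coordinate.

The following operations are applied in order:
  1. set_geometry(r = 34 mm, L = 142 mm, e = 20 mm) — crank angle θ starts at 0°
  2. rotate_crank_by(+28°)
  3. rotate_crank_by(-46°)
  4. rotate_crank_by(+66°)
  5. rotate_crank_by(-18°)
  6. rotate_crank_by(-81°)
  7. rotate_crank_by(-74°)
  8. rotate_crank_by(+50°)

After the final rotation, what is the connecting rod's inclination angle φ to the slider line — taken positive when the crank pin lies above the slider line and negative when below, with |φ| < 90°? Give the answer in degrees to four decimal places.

set_geometry: r = 34 mm, L = 142 mm, e = 20 mm; θ ← 0°
rotate_crank_by(+28°): θ ← 0° +28° = 28°
rotate_crank_by(-46°): θ ← 28° -46° = -18°
rotate_crank_by(+66°): θ ← -18° +66° = 48°
rotate_crank_by(-18°): θ ← 48° -18° = 30°
rotate_crank_by(-81°): θ ← 30° -81° = -51°
rotate_crank_by(-74°): θ ← -51° -74° = -125°
rotate_crank_by(+50°): θ ← -125° +50° = -75°
crank pin P = (r cos θ, r sin θ) = (8.799848, -32.841478)
h = r sin θ − e = -32.841478 − 20 = -52.841478
sin φ = h / L = -52.841478 / 142 = -0.37212309
φ = arcsin(-0.37212309) = -21.846613°

-21.8466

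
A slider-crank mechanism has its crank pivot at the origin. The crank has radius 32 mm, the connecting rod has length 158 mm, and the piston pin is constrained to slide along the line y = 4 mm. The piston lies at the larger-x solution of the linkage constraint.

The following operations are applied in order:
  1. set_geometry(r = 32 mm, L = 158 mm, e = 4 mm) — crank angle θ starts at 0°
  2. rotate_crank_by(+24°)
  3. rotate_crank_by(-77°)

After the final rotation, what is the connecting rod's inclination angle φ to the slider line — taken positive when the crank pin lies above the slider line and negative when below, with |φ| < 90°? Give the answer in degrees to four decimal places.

set_geometry: r = 32 mm, L = 158 mm, e = 4 mm; θ ← 0°
rotate_crank_by(+24°): θ ← 0° +24° = 24°
rotate_crank_by(-77°): θ ← 24° -77° = -53°
crank pin P = (r cos θ, r sin θ) = (19.258081, -25.556336)
h = r sin θ − e = -25.556336 − 4 = -29.556336
sin φ = h / L = -29.556336 / 158 = -0.18706542
φ = arcsin(-0.18706542) = -10.781575°

-10.7816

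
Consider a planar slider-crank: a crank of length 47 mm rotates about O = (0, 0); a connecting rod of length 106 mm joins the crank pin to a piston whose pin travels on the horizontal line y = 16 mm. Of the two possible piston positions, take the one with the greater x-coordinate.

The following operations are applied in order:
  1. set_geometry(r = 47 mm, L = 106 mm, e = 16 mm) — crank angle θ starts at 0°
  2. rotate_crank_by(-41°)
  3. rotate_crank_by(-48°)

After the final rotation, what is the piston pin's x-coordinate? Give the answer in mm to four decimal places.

set_geometry: r = 47 mm, L = 106 mm, e = 16 mm; θ ← 0°
rotate_crank_by(-41°): θ ← 0° -41° = -41°
rotate_crank_by(-48°): θ ← -41° -48° = -89°
crank pin P = (r cos θ, r sin θ) = (0.820263, -46.992842)
h = r sin θ − e = -46.992842 − 16 = -62.992842
x = r cos θ + √(L² − h²) = 0.820263 + √(11236.0 − 3968.0981) = 0.820263 + 85.251991 = 86.072254

86.0723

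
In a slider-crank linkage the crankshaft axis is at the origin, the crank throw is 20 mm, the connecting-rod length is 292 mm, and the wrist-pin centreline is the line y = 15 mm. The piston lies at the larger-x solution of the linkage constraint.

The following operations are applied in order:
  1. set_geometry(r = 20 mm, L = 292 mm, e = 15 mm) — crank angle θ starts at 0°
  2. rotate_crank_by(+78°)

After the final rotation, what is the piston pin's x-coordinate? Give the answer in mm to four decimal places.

296.1226

set_geometry: r = 20 mm, L = 292 mm, e = 15 mm; θ ← 0°
rotate_crank_by(+78°): θ ← 0° +78° = 78°
crank pin P = (r cos θ, r sin θ) = (4.158234, 19.562952)
h = r sin θ − e = 19.562952 − 15 = 4.562952
x = r cos θ + √(L² − h²) = 4.158234 + √(85264.0 − 20.8205) = 4.158234 + 291.964346 = 296.122580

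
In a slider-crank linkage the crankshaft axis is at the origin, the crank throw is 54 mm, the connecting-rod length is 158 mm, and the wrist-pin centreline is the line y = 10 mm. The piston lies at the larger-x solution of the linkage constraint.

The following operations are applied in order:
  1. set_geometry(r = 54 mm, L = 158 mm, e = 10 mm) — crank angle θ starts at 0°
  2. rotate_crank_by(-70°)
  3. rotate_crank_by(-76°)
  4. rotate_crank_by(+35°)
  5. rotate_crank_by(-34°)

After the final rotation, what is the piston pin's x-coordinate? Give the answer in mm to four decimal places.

set_geometry: r = 54 mm, L = 158 mm, e = 10 mm; θ ← 0°
rotate_crank_by(-70°): θ ← 0° -70° = -70°
rotate_crank_by(-76°): θ ← -70° -76° = -146°
rotate_crank_by(+35°): θ ← -146° +35° = -111°
rotate_crank_by(-34°): θ ← -111° -34° = -145°
crank pin P = (r cos θ, r sin θ) = (-44.234210, -30.973128)
h = r sin θ − e = -30.973128 − 10 = -40.973128
x = r cos θ + √(L² − h²) = -44.234210 + √(24964.0 − 1678.7972) = -44.234210 + 152.594898 = 108.360687

108.3607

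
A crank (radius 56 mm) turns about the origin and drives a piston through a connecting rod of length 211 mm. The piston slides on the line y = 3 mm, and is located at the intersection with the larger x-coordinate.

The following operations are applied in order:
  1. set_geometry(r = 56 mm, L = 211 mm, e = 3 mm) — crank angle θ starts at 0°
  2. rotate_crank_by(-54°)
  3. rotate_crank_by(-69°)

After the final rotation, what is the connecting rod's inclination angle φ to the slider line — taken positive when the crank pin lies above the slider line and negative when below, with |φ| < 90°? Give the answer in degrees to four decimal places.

-13.6980

set_geometry: r = 56 mm, L = 211 mm, e = 3 mm; θ ← 0°
rotate_crank_by(-54°): θ ← 0° -54° = -54°
rotate_crank_by(-69°): θ ← -54° -69° = -123°
crank pin P = (r cos θ, r sin θ) = (-30.499786, -46.965552)
h = r sin θ − e = -46.965552 − 3 = -49.965552
sin φ = h / L = -49.965552 / 211 = -0.23680356
φ = arcsin(-0.23680356) = -13.697961°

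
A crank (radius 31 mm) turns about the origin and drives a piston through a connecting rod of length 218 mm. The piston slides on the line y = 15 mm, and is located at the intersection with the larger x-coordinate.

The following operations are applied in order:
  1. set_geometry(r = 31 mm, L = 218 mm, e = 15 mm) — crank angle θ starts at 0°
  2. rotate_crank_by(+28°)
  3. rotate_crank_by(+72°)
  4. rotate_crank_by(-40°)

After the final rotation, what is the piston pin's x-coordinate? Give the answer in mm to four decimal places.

set_geometry: r = 31 mm, L = 218 mm, e = 15 mm; θ ← 0°
rotate_crank_by(+28°): θ ← 0° +28° = 28°
rotate_crank_by(+72°): θ ← 28° +72° = 100°
rotate_crank_by(-40°): θ ← 100° -40° = 60°
crank pin P = (r cos θ, r sin θ) = (15.500000, 26.846788)
h = r sin θ − e = 26.846788 − 15 = 11.846788
x = r cos θ + √(L² − h²) = 15.500000 + √(47524.0 − 140.3464) = 15.500000 + 217.677867 = 233.177867

233.1779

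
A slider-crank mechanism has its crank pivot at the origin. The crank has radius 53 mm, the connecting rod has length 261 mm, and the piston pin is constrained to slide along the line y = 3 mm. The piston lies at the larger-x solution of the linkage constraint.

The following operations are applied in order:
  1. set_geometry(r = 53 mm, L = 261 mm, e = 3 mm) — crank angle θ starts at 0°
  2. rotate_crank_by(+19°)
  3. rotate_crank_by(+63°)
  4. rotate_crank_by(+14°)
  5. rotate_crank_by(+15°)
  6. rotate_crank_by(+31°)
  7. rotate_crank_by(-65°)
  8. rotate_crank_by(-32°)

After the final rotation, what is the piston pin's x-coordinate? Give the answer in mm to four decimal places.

296.1896

set_geometry: r = 53 mm, L = 261 mm, e = 3 mm; θ ← 0°
rotate_crank_by(+19°): θ ← 0° +19° = 19°
rotate_crank_by(+63°): θ ← 19° +63° = 82°
rotate_crank_by(+14°): θ ← 82° +14° = 96°
rotate_crank_by(+15°): θ ← 96° +15° = 111°
rotate_crank_by(+31°): θ ← 111° +31° = 142°
rotate_crank_by(-65°): θ ← 142° -65° = 77°
rotate_crank_by(-32°): θ ← 77° -32° = 45°
crank pin P = (r cos θ, r sin θ) = (37.476659, 37.476659)
h = r sin θ − e = 37.476659 − 3 = 34.476659
x = r cos θ + √(L² − h²) = 37.476659 + √(68121.0 − 1188.6400) = 37.476659 + 258.712891 = 296.189550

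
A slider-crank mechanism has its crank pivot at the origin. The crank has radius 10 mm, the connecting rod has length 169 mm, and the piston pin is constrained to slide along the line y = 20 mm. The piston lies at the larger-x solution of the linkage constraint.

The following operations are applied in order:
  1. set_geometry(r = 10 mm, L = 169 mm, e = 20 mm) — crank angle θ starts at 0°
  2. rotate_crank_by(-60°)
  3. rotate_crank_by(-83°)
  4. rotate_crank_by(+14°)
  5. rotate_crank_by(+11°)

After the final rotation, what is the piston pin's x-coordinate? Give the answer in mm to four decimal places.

161.8281

set_geometry: r = 10 mm, L = 169 mm, e = 20 mm; θ ← 0°
rotate_crank_by(-60°): θ ← 0° -60° = -60°
rotate_crank_by(-83°): θ ← -60° -83° = -143°
rotate_crank_by(+14°): θ ← -143° +14° = -129°
rotate_crank_by(+11°): θ ← -129° +11° = -118°
crank pin P = (r cos θ, r sin θ) = (-4.694716, -8.829476)
h = r sin θ − e = -8.829476 − 20 = -28.829476
x = r cos θ + √(L² − h²) = -4.694716 + √(28561.0 − 831.1387) = -4.694716 + 166.522855 = 161.828140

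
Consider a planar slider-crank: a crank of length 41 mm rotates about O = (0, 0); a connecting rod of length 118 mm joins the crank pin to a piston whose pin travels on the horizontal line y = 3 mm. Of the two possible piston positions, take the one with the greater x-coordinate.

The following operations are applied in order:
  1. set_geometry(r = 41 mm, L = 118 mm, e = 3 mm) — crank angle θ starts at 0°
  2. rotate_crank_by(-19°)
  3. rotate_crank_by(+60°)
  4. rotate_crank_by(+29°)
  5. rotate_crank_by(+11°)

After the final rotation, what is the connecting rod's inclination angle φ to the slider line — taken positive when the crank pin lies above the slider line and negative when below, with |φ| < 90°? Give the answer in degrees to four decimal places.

set_geometry: r = 41 mm, L = 118 mm, e = 3 mm; θ ← 0°
rotate_crank_by(-19°): θ ← 0° -19° = -19°
rotate_crank_by(+60°): θ ← -19° +60° = 41°
rotate_crank_by(+29°): θ ← 41° +29° = 70°
rotate_crank_by(+11°): θ ← 70° +11° = 81°
crank pin P = (r cos θ, r sin θ) = (6.413813, 40.495222)
h = r sin θ − e = 40.495222 − 3 = 37.495222
sin φ = h / L = 37.495222 / 118 = 0.31775612
φ = arcsin(0.31775612) = 18.527279°

18.5273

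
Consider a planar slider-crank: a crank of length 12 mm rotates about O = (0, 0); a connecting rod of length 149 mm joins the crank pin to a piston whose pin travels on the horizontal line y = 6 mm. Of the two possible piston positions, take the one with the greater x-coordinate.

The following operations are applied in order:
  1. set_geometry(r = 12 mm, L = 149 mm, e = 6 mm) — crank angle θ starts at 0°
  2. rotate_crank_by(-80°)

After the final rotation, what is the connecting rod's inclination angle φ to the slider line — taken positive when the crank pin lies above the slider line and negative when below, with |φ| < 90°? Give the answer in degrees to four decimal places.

set_geometry: r = 12 mm, L = 149 mm, e = 6 mm; θ ← 0°
rotate_crank_by(-80°): θ ← 0° -80° = -80°
crank pin P = (r cos θ, r sin θ) = (2.083778, -11.817693)
h = r sin θ − e = -11.817693 − 6 = -17.817693
sin φ = h / L = -17.817693 / 149 = -0.11958183
φ = arcsin(-0.11958183) = -6.867970°

-6.8680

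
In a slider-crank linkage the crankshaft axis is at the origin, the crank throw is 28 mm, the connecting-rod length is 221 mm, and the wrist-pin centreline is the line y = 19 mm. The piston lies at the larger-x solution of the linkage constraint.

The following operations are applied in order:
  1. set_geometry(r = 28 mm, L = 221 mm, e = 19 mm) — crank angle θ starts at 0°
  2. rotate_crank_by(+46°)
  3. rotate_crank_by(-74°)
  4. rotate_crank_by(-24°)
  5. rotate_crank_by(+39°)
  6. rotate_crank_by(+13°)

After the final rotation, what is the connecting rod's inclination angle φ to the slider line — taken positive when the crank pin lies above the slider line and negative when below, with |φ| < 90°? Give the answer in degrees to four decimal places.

set_geometry: r = 28 mm, L = 221 mm, e = 19 mm; θ ← 0°
rotate_crank_by(+46°): θ ← 0° +46° = 46°
rotate_crank_by(-74°): θ ← 46° -74° = -28°
rotate_crank_by(-24°): θ ← -28° -24° = -52°
rotate_crank_by(+39°): θ ← -52° +39° = -13°
rotate_crank_by(+13°): θ ← -13° +13° = 0°
crank pin P = (r cos θ, r sin θ) = (28.000000, 0.000000)
h = r sin θ − e = 0.000000 − 19 = -19.000000
sin φ = h / L = -19.000000 / 221 = -0.08597285
φ = arcsin(-0.08597285) = -4.931970°

-4.9320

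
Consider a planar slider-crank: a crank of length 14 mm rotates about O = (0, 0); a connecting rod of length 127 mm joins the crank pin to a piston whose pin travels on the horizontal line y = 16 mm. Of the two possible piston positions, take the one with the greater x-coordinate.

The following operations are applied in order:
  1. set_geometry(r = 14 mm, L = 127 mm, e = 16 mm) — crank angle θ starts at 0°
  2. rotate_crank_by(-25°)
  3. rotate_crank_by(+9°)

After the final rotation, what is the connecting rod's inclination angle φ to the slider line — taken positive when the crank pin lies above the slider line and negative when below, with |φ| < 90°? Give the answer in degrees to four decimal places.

-8.9962

set_geometry: r = 14 mm, L = 127 mm, e = 16 mm; θ ← 0°
rotate_crank_by(-25°): θ ← 0° -25° = -25°
rotate_crank_by(+9°): θ ← -25° +9° = -16°
crank pin P = (r cos θ, r sin θ) = (13.457664, -3.858923)
h = r sin θ − e = -3.858923 − 16 = -19.858923
sin φ = h / L = -19.858923 / 127 = -0.15636947
φ = arcsin(-0.15636947) = -8.996230°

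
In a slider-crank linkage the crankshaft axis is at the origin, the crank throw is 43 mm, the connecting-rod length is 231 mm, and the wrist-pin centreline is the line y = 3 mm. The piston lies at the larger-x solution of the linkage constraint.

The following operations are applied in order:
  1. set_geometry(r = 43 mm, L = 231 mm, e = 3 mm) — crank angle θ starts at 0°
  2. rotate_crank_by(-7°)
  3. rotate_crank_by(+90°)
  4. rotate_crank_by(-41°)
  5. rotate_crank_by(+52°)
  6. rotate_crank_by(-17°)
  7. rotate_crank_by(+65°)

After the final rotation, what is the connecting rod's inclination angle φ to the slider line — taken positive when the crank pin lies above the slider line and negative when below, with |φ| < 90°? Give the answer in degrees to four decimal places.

5.8323

set_geometry: r = 43 mm, L = 231 mm, e = 3 mm; θ ← 0°
rotate_crank_by(-7°): θ ← 0° -7° = -7°
rotate_crank_by(+90°): θ ← -7° +90° = 83°
rotate_crank_by(-41°): θ ← 83° -41° = 42°
rotate_crank_by(+52°): θ ← 42° +52° = 94°
rotate_crank_by(-17°): θ ← 94° -17° = 77°
rotate_crank_by(+65°): θ ← 77° +65° = 142°
crank pin P = (r cos θ, r sin θ) = (-33.884462, 26.473443)
h = r sin θ − e = 26.473443 − 3 = 23.473443
sin φ = h / L = 23.473443 / 231 = 0.10161664
φ = arcsin(0.10161664) = 5.832271°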